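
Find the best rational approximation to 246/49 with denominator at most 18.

5/1

Expand x = 246/49 as a continued fraction with the Euclidean algorithm:
  246 = 5*49 + 1, so a_0 = 5.
  49 = 49*1 + 0, so a_1 = 49.
so x = [5; 49].
Convergents (p_i = a_i*p_{i-1} + p_{i-2}, q_i = a_i*q_{i-1} + q_{i-2} with p_{-2}=0, p_{-1}=1, q_{-2}=1, q_{-1}=0), until the denominator exceeds 18:
  i=0: a_0=5, p_0 = 5*1 + 0 = 5, q_0 = 5*0 + 1 = 1.
  i=1: a_1=49, p_1 = 49*5 + 1 = 246, q_1 = 49*1 + 0 = 49.
q_1 = 49 > 18, so the last convergent with denominator <= 18 is p_0/q_0 = 5/1.
The closest fraction with denominator <= 18 is either p_0/q_0 or the intermediate fraction (k*p_0 + p_{-1})/(k*q_0 + q_{-1}) with the largest k >= 1 whose denominator stays <= 18; these approach x as k grows, and every other convergent or intermediate fraction in range is farther away.
Largest k: floor((18 - q_{-1})/q_0) = floor((18 - 0)/1) = 18 (using the seeds p_{-1} = 1, q_{-1} = 0).
That gives (18*5 + 1)/(18*1 + 0) = 91/18.
Compare the errors: |x - 5/1| = |246*1 - 5*49|/(49*1) = 1/49, and |x - 91/18| = |246*18 - 91*49|/(49*18) = 31/882.
Cross-multiplying, 1*882 = 882 < 1519 = 31*49, so 1/49 is smaller: the convergent 5/1 is closer to x than 91/18.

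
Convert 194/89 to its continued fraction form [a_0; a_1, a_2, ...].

[2; 5, 1, 1, 3, 2]

Run the Euclidean algorithm on 194 and 89; the successive quotients are the partial quotients a_0, a_1, ... (each step inverts the fractional part left over by the previous one):
  194 = 2*89 + 16, so a_0 = 2.
  89 = 5*16 + 9, so a_1 = 5.
  16 = 1*9 + 7, so a_2 = 1.
  9 = 1*7 + 2, so a_3 = 1.
  7 = 3*2 + 1, so a_4 = 3.
  2 = 2*1 + 0, so a_5 = 2.
The remainder reaches 0 after 6 divisions, so the expansion has 6 partial quotients, read off in order.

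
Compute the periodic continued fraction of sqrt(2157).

[46; (2, 3, 1, 12, 2, 30, 2, 12, 1, 3, 2, 92)]

Write x_i = (sqrt(2157) + m_i)/d_i with (m_0, d_0) = (0, 1). a_0 = floor(sqrt(2157)) = 46, since 46^2 = 2116 <= 2157 < 2209 = 47^2.
Iterate m_{i+1} = d_i*a_i - m_i, d_{i+1} = (2157 - m_{i+1}^2)/d_i, a_{i+1} = floor((a_0 + m_{i+1})/d_{i+1}):
  m_1 = 1*46 - 0 = 46, d_1 = (2157 - 46^2)/1 = 41/1 = 41, a_1 = floor((46 + 46)/41) = 2.
  m_2 = 41*2 - 46 = 36, d_2 = (2157 - 36^2)/41 = 861/41 = 21, a_2 = floor((46 + 36)/21) = 3.
  m_3 = 21*3 - 36 = 27, d_3 = (2157 - 27^2)/21 = 1428/21 = 68, a_3 = floor((46 + 27)/68) = 1.
  m_4 = 68*1 - 27 = 41, d_4 = (2157 - 41^2)/68 = 476/68 = 7, a_4 = floor((46 + 41)/7) = 12.
  m_5 = 7*12 - 41 = 43, d_5 = (2157 - 43^2)/7 = 308/7 = 44, a_5 = floor((46 + 43)/44) = 2.
  m_6 = 44*2 - 43 = 45, d_6 = (2157 - 45^2)/44 = 132/44 = 3, a_6 = floor((46 + 45)/3) = 30.
  m_7 = 3*30 - 45 = 45, d_7 = (2157 - 45^2)/3 = 132/3 = 44, a_7 = floor((46 + 45)/44) = 2.
  m_8 = 44*2 - 45 = 43, d_8 = (2157 - 43^2)/44 = 308/44 = 7, a_8 = floor((46 + 43)/7) = 12.
  m_9 = 7*12 - 43 = 41, d_9 = (2157 - 41^2)/7 = 476/7 = 68, a_9 = floor((46 + 41)/68) = 1.
  m_10 = 68*1 - 41 = 27, d_10 = (2157 - 27^2)/68 = 1428/68 = 21, a_10 = floor((46 + 27)/21) = 3.
  m_11 = 21*3 - 27 = 36, d_11 = (2157 - 36^2)/21 = 861/21 = 41, a_11 = floor((46 + 36)/41) = 2.
  m_12 = 41*2 - 36 = 46, d_12 = (2157 - 46^2)/41 = 41/41 = 1, a_12 = floor((46 + 46)/1) = 92.
  m_13 = 1*92 - 46 = 46, d_13 = (2157 - 46^2)/1 = 41/1 = 41: (m_13, d_13) = (m_1, d_1) = (46, 41), so from here the quotients repeat a_1, ..., a_12; the period length is 12.
Hence the expansion of sqrt(2157) is a_0 = 46 followed by the repeating block 2, 3, 1, 12, 2, 30, 2, 12, 1, 3, 2, 92 (period 12).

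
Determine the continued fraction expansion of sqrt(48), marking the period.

Write x_i = (sqrt(48) + m_i)/d_i with (m_0, d_0) = (0, 1). a_0 = floor(sqrt(48)) = 6, since 6^2 = 36 <= 48 < 49 = 7^2.
Iterate m_{i+1} = d_i*a_i - m_i, d_{i+1} = (48 - m_{i+1}^2)/d_i, a_{i+1} = floor((a_0 + m_{i+1})/d_{i+1}):
  m_1 = 1*6 - 0 = 6, d_1 = (48 - 6^2)/1 = 12/1 = 12, a_1 = floor((6 + 6)/12) = 1.
  m_2 = 12*1 - 6 = 6, d_2 = (48 - 6^2)/12 = 12/12 = 1, a_2 = floor((6 + 6)/1) = 12.
  m_3 = 1*12 - 6 = 6, d_3 = (48 - 6^2)/1 = 12/1 = 12: (m_3, d_3) = (m_1, d_1) = (6, 12), so from here the quotients repeat a_1, a_2; the period length is 2.
Hence the expansion of sqrt(48) is a_0 = 6 followed by the repeating block 1, 12 (period 2).

[6; (1, 12)]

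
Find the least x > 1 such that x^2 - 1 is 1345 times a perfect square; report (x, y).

First expand sqrt(1345) as a continued fraction. With x_i = (sqrt(1345) + m_i)/d_i and (m_0, d_0) = (0, 1): a_0 = floor(sqrt(1345)) = 36, since 36^2 = 1296 <= 1345 < 1369 = 37^2.
Iterate m_{i+1} = d_i*a_i - m_i, d_{i+1} = (1345 - m_{i+1}^2)/d_i, a_{i+1} = floor((a_0 + m_{i+1})/d_{i+1}):
  m_1 = 1*36 - 0 = 36, d_1 = (1345 - 36^2)/1 = 49/1 = 49, a_1 = floor((36 + 36)/49) = 1.
  m_2 = 49*1 - 36 = 13, d_2 = (1345 - 13^2)/49 = 1176/49 = 24, a_2 = floor((36 + 13)/24) = 2.
  m_3 = 24*2 - 13 = 35, d_3 = (1345 - 35^2)/24 = 120/24 = 5, a_3 = floor((36 + 35)/5) = 14.
  m_4 = 5*14 - 35 = 35, d_4 = (1345 - 35^2)/5 = 120/5 = 24, a_4 = floor((36 + 35)/24) = 2.
  m_5 = 24*2 - 35 = 13, d_5 = (1345 - 13^2)/24 = 1176/24 = 49, a_5 = floor((36 + 13)/49) = 1.
  m_6 = 49*1 - 13 = 36, d_6 = (1345 - 36^2)/49 = 49/49 = 1, a_6 = floor((36 + 36)/1) = 72.
  m_7 = 1*72 - 36 = 36, d_7 = (1345 - 36^2)/1 = 49/1 = 49: (m_7, d_7) = (m_1, d_1) = (36, 49), so from here the quotients repeat a_1, ..., a_6; the period length is 6.
So sqrt(1345) = [36; (1, 2, 14, 2, 1, 72)] with period length k = 6.
k is even, so the fundamental solution of x^2 - 1345y^2 = 1 is (p_{k-1}, q_{k-1}) = (p_5, q_5); compute convergents through index 5.
Convergents (p_i = a_i*p_{i-1} + p_{i-2}, q_i = a_i*q_{i-1} + q_{i-2} with p_{-2}=0, p_{-1}=1, q_{-2}=1, q_{-1}=0):
  i=0: a_0=36, p_0 = 36*1 + 0 = 36, q_0 = 36*0 + 1 = 1.
  i=1: a_1=1, p_1 = 1*36 + 1 = 37, q_1 = 1*1 + 0 = 1.
  i=2: a_2=2, p_2 = 2*37 + 36 = 110, q_2 = 2*1 + 1 = 3.
  i=3: a_3=14, p_3 = 14*110 + 37 = 1577, q_3 = 14*3 + 1 = 43.
  i=4: a_4=2, p_4 = 2*1577 + 110 = 3264, q_4 = 2*43 + 3 = 89.
  i=5: a_5=1, p_5 = 1*3264 + 1577 = 4841, q_5 = 1*89 + 43 = 132.
Check: 4841^2 - 1345*132^2 = 23435281 - 23435280 = 1, so (x, y) = (4841, 132) solves the equation, and by the theorem it is the least positive solution.

(x, y) = (4841, 132)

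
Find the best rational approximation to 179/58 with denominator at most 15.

Expand x = 179/58 as a continued fraction with the Euclidean algorithm:
  179 = 3*58 + 5, so a_0 = 3.
  58 = 11*5 + 3, so a_1 = 11.
  5 = 1*3 + 2, so a_2 = 1.
  3 = 1*2 + 1, so a_3 = 1.
  2 = 2*1 + 0, so a_4 = 2.
so x = [3; 11, 1, 1, 2].
Convergents (p_i = a_i*p_{i-1} + p_{i-2}, q_i = a_i*q_{i-1} + q_{i-2} with p_{-2}=0, p_{-1}=1, q_{-2}=1, q_{-1}=0), until the denominator exceeds 15:
  i=0: a_0=3, p_0 = 3*1 + 0 = 3, q_0 = 3*0 + 1 = 1.
  i=1: a_1=11, p_1 = 11*3 + 1 = 34, q_1 = 11*1 + 0 = 11.
  i=2: a_2=1, p_2 = 1*34 + 3 = 37, q_2 = 1*11 + 1 = 12.
  i=3: a_3=1, p_3 = 1*37 + 34 = 71, q_3 = 1*12 + 11 = 23.
q_3 = 23 > 15, so the last convergent with denominator <= 15 is p_2/q_2 = 37/12.
The closest fraction with denominator <= 15 is either p_2/q_2 or the intermediate fraction (k*p_2 + p_1)/(k*q_2 + q_1) with the largest k >= 1 whose denominator stays <= 15; these approach x as k grows, and every other convergent or intermediate fraction in range is farther away.
Largest k: floor((15 - q_1)/q_2) = floor((15 - 11)/12) = 0.
Since k = 0, no intermediate fraction beyond p_2/q_2 has denominator <= 15, so the convergent 37/12 is the closest (its error is |179*12 - 37*58|/(58*12) = 2/696).

37/12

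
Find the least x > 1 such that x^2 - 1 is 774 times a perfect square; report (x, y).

(x, y) = (10405, 374)

First expand sqrt(774) as a continued fraction. With x_i = (sqrt(774) + m_i)/d_i and (m_0, d_0) = (0, 1): a_0 = floor(sqrt(774)) = 27, since 27^2 = 729 <= 774 < 784 = 28^2.
Iterate m_{i+1} = d_i*a_i - m_i, d_{i+1} = (774 - m_{i+1}^2)/d_i, a_{i+1} = floor((a_0 + m_{i+1})/d_{i+1}):
  m_1 = 1*27 - 0 = 27, d_1 = (774 - 27^2)/1 = 45/1 = 45, a_1 = floor((27 + 27)/45) = 1.
  m_2 = 45*1 - 27 = 18, d_2 = (774 - 18^2)/45 = 450/45 = 10, a_2 = floor((27 + 18)/10) = 4.
  m_3 = 10*4 - 18 = 22, d_3 = (774 - 22^2)/10 = 290/10 = 29, a_3 = floor((27 + 22)/29) = 1.
  m_4 = 29*1 - 22 = 7, d_4 = (774 - 7^2)/29 = 725/29 = 25, a_4 = floor((27 + 7)/25) = 1.
  m_5 = 25*1 - 7 = 18, d_5 = (774 - 18^2)/25 = 450/25 = 18, a_5 = floor((27 + 18)/18) = 2.
  m_6 = 18*2 - 18 = 18, d_6 = (774 - 18^2)/18 = 450/18 = 25, a_6 = floor((27 + 18)/25) = 1.
  m_7 = 25*1 - 18 = 7, d_7 = (774 - 7^2)/25 = 725/25 = 29, a_7 = floor((27 + 7)/29) = 1.
  m_8 = 29*1 - 7 = 22, d_8 = (774 - 22^2)/29 = 290/29 = 10, a_8 = floor((27 + 22)/10) = 4.
  m_9 = 10*4 - 22 = 18, d_9 = (774 - 18^2)/10 = 450/10 = 45, a_9 = floor((27 + 18)/45) = 1.
  m_10 = 45*1 - 18 = 27, d_10 = (774 - 27^2)/45 = 45/45 = 1, a_10 = floor((27 + 27)/1) = 54.
  m_11 = 1*54 - 27 = 27, d_11 = (774 - 27^2)/1 = 45/1 = 45: (m_11, d_11) = (m_1, d_1) = (27, 45), so from here the quotients repeat a_1, ..., a_10; the period length is 10.
So sqrt(774) = [27; (1, 4, 1, 1, 2, 1, 1, 4, 1, 54)] with period length k = 10.
k is even, so the fundamental solution of x^2 - 774y^2 = 1 is (p_{k-1}, q_{k-1}) = (p_9, q_9); compute convergents through index 9.
Convergents (p_i = a_i*p_{i-1} + p_{i-2}, q_i = a_i*q_{i-1} + q_{i-2} with p_{-2}=0, p_{-1}=1, q_{-2}=1, q_{-1}=0):
  i=0: a_0=27, p_0 = 27*1 + 0 = 27, q_0 = 27*0 + 1 = 1.
  i=1: a_1=1, p_1 = 1*27 + 1 = 28, q_1 = 1*1 + 0 = 1.
  i=2: a_2=4, p_2 = 4*28 + 27 = 139, q_2 = 4*1 + 1 = 5.
  i=3: a_3=1, p_3 = 1*139 + 28 = 167, q_3 = 1*5 + 1 = 6.
  i=4: a_4=1, p_4 = 1*167 + 139 = 306, q_4 = 1*6 + 5 = 11.
  i=5: a_5=2, p_5 = 2*306 + 167 = 779, q_5 = 2*11 + 6 = 28.
  i=6: a_6=1, p_6 = 1*779 + 306 = 1085, q_6 = 1*28 + 11 = 39.
  i=7: a_7=1, p_7 = 1*1085 + 779 = 1864, q_7 = 1*39 + 28 = 67.
  i=8: a_8=4, p_8 = 4*1864 + 1085 = 8541, q_8 = 4*67 + 39 = 307.
  i=9: a_9=1, p_9 = 1*8541 + 1864 = 10405, q_9 = 1*307 + 67 = 374.
Check: 10405^2 - 774*374^2 = 108264025 - 108264024 = 1, so (x, y) = (10405, 374) solves the equation, and by the theorem it is the least positive solution.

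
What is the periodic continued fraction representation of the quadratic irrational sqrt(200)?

Write x_i = (sqrt(200) + m_i)/d_i with (m_0, d_0) = (0, 1). a_0 = floor(sqrt(200)) = 14, since 14^2 = 196 <= 200 < 225 = 15^2.
Iterate m_{i+1} = d_i*a_i - m_i, d_{i+1} = (200 - m_{i+1}^2)/d_i, a_{i+1} = floor((a_0 + m_{i+1})/d_{i+1}):
  m_1 = 1*14 - 0 = 14, d_1 = (200 - 14^2)/1 = 4/1 = 4, a_1 = floor((14 + 14)/4) = 7.
  m_2 = 4*7 - 14 = 14, d_2 = (200 - 14^2)/4 = 4/4 = 1, a_2 = floor((14 + 14)/1) = 28.
  m_3 = 1*28 - 14 = 14, d_3 = (200 - 14^2)/1 = 4/1 = 4: (m_3, d_3) = (m_1, d_1) = (14, 4), so from here the quotients repeat a_1, a_2; the period length is 2.
Hence the expansion of sqrt(200) is a_0 = 14 followed by the repeating block 7, 28 (period 2).

[14; (7, 28)]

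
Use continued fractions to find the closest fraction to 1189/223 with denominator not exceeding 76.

Expand x = 1189/223 as a continued fraction with the Euclidean algorithm:
  1189 = 5*223 + 74, so a_0 = 5.
  223 = 3*74 + 1, so a_1 = 3.
  74 = 74*1 + 0, so a_2 = 74.
so x = [5; 3, 74].
Convergents (p_i = a_i*p_{i-1} + p_{i-2}, q_i = a_i*q_{i-1} + q_{i-2} with p_{-2}=0, p_{-1}=1, q_{-2}=1, q_{-1}=0), until the denominator exceeds 76:
  i=0: a_0=5, p_0 = 5*1 + 0 = 5, q_0 = 5*0 + 1 = 1.
  i=1: a_1=3, p_1 = 3*5 + 1 = 16, q_1 = 3*1 + 0 = 3.
  i=2: a_2=74, p_2 = 74*16 + 5 = 1189, q_2 = 74*3 + 1 = 223.
q_2 = 223 > 76, so the last convergent with denominator <= 76 is p_1/q_1 = 16/3.
The closest fraction with denominator <= 76 is either p_1/q_1 or the intermediate fraction (k*p_1 + p_0)/(k*q_1 + q_0) with the largest k >= 1 whose denominator stays <= 76; these approach x as k grows, and every other convergent or intermediate fraction in range is farther away.
Largest k: floor((76 - q_0)/q_1) = floor((76 - 1)/3) = 25.
That gives (25*16 + 5)/(25*3 + 1) = 405/76.
Compare the errors: |x - 16/3| = |1189*3 - 16*223|/(223*3) = 1/669, and |x - 405/76| = |1189*76 - 405*223|/(223*76) = 49/16948.
Cross-multiplying, 1*16948 = 16948 < 32781 = 49*669, so 1/669 is smaller: the convergent 16/3 is closer to x than 405/76.

16/3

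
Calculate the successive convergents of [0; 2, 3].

Using the convergent recurrence p_i = a_i*p_{i-1} + p_{i-2}, q_i = a_i*q_{i-1} + q_{i-2} with p_{-2}=0, p_{-1}=1, q_{-2}=1, q_{-1}=0:
  i=0: a_0=0, p_0 = 0*1 + 0 = 0, q_0 = 0*0 + 1 = 1.
  i=1: a_1=2, p_1 = 2*0 + 1 = 1, q_1 = 2*1 + 0 = 2.
  i=2: a_2=3, p_2 = 3*1 + 0 = 3, q_2 = 3*2 + 1 = 7.

0/1, 1/2, 3/7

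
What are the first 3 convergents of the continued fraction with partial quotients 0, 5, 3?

Using the convergent recurrence p_i = a_i*p_{i-1} + p_{i-2}, q_i = a_i*q_{i-1} + q_{i-2} with p_{-2}=0, p_{-1}=1, q_{-2}=1, q_{-1}=0:
  i=0: a_0=0, p_0 = 0*1 + 0 = 0, q_0 = 0*0 + 1 = 1.
  i=1: a_1=5, p_1 = 5*0 + 1 = 1, q_1 = 5*1 + 0 = 5.
  i=2: a_2=3, p_2 = 3*1 + 0 = 3, q_2 = 3*5 + 1 = 16.

0/1, 1/5, 3/16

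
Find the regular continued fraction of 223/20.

[11; 6, 1, 2]

Run the Euclidean algorithm on 223 and 20; the successive quotients are the partial quotients a_0, a_1, ... (each step inverts the fractional part left over by the previous one):
  223 = 11*20 + 3, so a_0 = 11.
  20 = 6*3 + 2, so a_1 = 6.
  3 = 1*2 + 1, so a_2 = 1.
  2 = 2*1 + 0, so a_3 = 2.
The remainder reaches 0 after 4 divisions, so the expansion has 4 partial quotients, read off in order.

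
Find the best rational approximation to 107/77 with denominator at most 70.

Expand x = 107/77 as a continued fraction with the Euclidean algorithm:
  107 = 1*77 + 30, so a_0 = 1.
  77 = 2*30 + 17, so a_1 = 2.
  30 = 1*17 + 13, so a_2 = 1.
  17 = 1*13 + 4, so a_3 = 1.
  13 = 3*4 + 1, so a_4 = 3.
  4 = 4*1 + 0, so a_5 = 4.
so x = [1; 2, 1, 1, 3, 4].
Convergents (p_i = a_i*p_{i-1} + p_{i-2}, q_i = a_i*q_{i-1} + q_{i-2} with p_{-2}=0, p_{-1}=1, q_{-2}=1, q_{-1}=0), until the denominator exceeds 70:
  i=0: a_0=1, p_0 = 1*1 + 0 = 1, q_0 = 1*0 + 1 = 1.
  i=1: a_1=2, p_1 = 2*1 + 1 = 3, q_1 = 2*1 + 0 = 2.
  i=2: a_2=1, p_2 = 1*3 + 1 = 4, q_2 = 1*2 + 1 = 3.
  i=3: a_3=1, p_3 = 1*4 + 3 = 7, q_3 = 1*3 + 2 = 5.
  i=4: a_4=3, p_4 = 3*7 + 4 = 25, q_4 = 3*5 + 3 = 18.
  i=5: a_5=4, p_5 = 4*25 + 7 = 107, q_5 = 4*18 + 5 = 77.
q_5 = 77 > 70, so the last convergent with denominator <= 70 is p_4/q_4 = 25/18.
The closest fraction with denominator <= 70 is either p_4/q_4 or the intermediate fraction (k*p_4 + p_3)/(k*q_4 + q_3) with the largest k >= 1 whose denominator stays <= 70; these approach x as k grows, and every other convergent or intermediate fraction in range is farther away.
Largest k: floor((70 - q_3)/q_4) = floor((70 - 5)/18) = 3.
That gives (3*25 + 7)/(3*18 + 5) = 82/59.
Compare the errors: |x - 25/18| = |107*18 - 25*77|/(77*18) = 1/1386, and |x - 82/59| = |107*59 - 82*77|/(77*59) = 1/4543.
Cross-multiplying, 1*1386 = 1386 < 4543 = 1*4543, so 1/4543 is smaller: the intermediate fraction 82/59 is closer to x than 25/18.

82/59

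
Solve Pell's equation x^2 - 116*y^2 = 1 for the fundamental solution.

First expand sqrt(116) as a continued fraction. With x_i = (sqrt(116) + m_i)/d_i and (m_0, d_0) = (0, 1): a_0 = floor(sqrt(116)) = 10, since 10^2 = 100 <= 116 < 121 = 11^2.
Iterate m_{i+1} = d_i*a_i - m_i, d_{i+1} = (116 - m_{i+1}^2)/d_i, a_{i+1} = floor((a_0 + m_{i+1})/d_{i+1}):
  m_1 = 1*10 - 0 = 10, d_1 = (116 - 10^2)/1 = 16/1 = 16, a_1 = floor((10 + 10)/16) = 1.
  m_2 = 16*1 - 10 = 6, d_2 = (116 - 6^2)/16 = 80/16 = 5, a_2 = floor((10 + 6)/5) = 3.
  m_3 = 5*3 - 6 = 9, d_3 = (116 - 9^2)/5 = 35/5 = 7, a_3 = floor((10 + 9)/7) = 2.
  m_4 = 7*2 - 9 = 5, d_4 = (116 - 5^2)/7 = 91/7 = 13, a_4 = floor((10 + 5)/13) = 1.
  m_5 = 13*1 - 5 = 8, d_5 = (116 - 8^2)/13 = 52/13 = 4, a_5 = floor((10 + 8)/4) = 4.
  m_6 = 4*4 - 8 = 8, d_6 = (116 - 8^2)/4 = 52/4 = 13, a_6 = floor((10 + 8)/13) = 1.
  m_7 = 13*1 - 8 = 5, d_7 = (116 - 5^2)/13 = 91/13 = 7, a_7 = floor((10 + 5)/7) = 2.
  m_8 = 7*2 - 5 = 9, d_8 = (116 - 9^2)/7 = 35/7 = 5, a_8 = floor((10 + 9)/5) = 3.
  m_9 = 5*3 - 9 = 6, d_9 = (116 - 6^2)/5 = 80/5 = 16, a_9 = floor((10 + 6)/16) = 1.
  m_10 = 16*1 - 6 = 10, d_10 = (116 - 10^2)/16 = 16/16 = 1, a_10 = floor((10 + 10)/1) = 20.
  m_11 = 1*20 - 10 = 10, d_11 = (116 - 10^2)/1 = 16/1 = 16: (m_11, d_11) = (m_1, d_1) = (10, 16), so from here the quotients repeat a_1, ..., a_10; the period length is 10.
So sqrt(116) = [10; (1, 3, 2, 1, 4, 1, 2, 3, 1, 20)] with period length k = 10.
k is even, so the fundamental solution of x^2 - 116y^2 = 1 is (p_{k-1}, q_{k-1}) = (p_9, q_9); compute convergents through index 9.
Convergents (p_i = a_i*p_{i-1} + p_{i-2}, q_i = a_i*q_{i-1} + q_{i-2} with p_{-2}=0, p_{-1}=1, q_{-2}=1, q_{-1}=0):
  i=0: a_0=10, p_0 = 10*1 + 0 = 10, q_0 = 10*0 + 1 = 1.
  i=1: a_1=1, p_1 = 1*10 + 1 = 11, q_1 = 1*1 + 0 = 1.
  i=2: a_2=3, p_2 = 3*11 + 10 = 43, q_2 = 3*1 + 1 = 4.
  i=3: a_3=2, p_3 = 2*43 + 11 = 97, q_3 = 2*4 + 1 = 9.
  i=4: a_4=1, p_4 = 1*97 + 43 = 140, q_4 = 1*9 + 4 = 13.
  i=5: a_5=4, p_5 = 4*140 + 97 = 657, q_5 = 4*13 + 9 = 61.
  i=6: a_6=1, p_6 = 1*657 + 140 = 797, q_6 = 1*61 + 13 = 74.
  i=7: a_7=2, p_7 = 2*797 + 657 = 2251, q_7 = 2*74 + 61 = 209.
  i=8: a_8=3, p_8 = 3*2251 + 797 = 7550, q_8 = 3*209 + 74 = 701.
  i=9: a_9=1, p_9 = 1*7550 + 2251 = 9801, q_9 = 1*701 + 209 = 910.
Check: 9801^2 - 116*910^2 = 96059601 - 96059600 = 1, so (x, y) = (9801, 910) solves the equation, and by the theorem it is the least positive solution.

(x, y) = (9801, 910)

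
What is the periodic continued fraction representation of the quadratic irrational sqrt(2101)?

[45; (1, 5, 8, 5, 1, 90)]

Write x_i = (sqrt(2101) + m_i)/d_i with (m_0, d_0) = (0, 1). a_0 = floor(sqrt(2101)) = 45, since 45^2 = 2025 <= 2101 < 2116 = 46^2.
Iterate m_{i+1} = d_i*a_i - m_i, d_{i+1} = (2101 - m_{i+1}^2)/d_i, a_{i+1} = floor((a_0 + m_{i+1})/d_{i+1}):
  m_1 = 1*45 - 0 = 45, d_1 = (2101 - 45^2)/1 = 76/1 = 76, a_1 = floor((45 + 45)/76) = 1.
  m_2 = 76*1 - 45 = 31, d_2 = (2101 - 31^2)/76 = 1140/76 = 15, a_2 = floor((45 + 31)/15) = 5.
  m_3 = 15*5 - 31 = 44, d_3 = (2101 - 44^2)/15 = 165/15 = 11, a_3 = floor((45 + 44)/11) = 8.
  m_4 = 11*8 - 44 = 44, d_4 = (2101 - 44^2)/11 = 165/11 = 15, a_4 = floor((45 + 44)/15) = 5.
  m_5 = 15*5 - 44 = 31, d_5 = (2101 - 31^2)/15 = 1140/15 = 76, a_5 = floor((45 + 31)/76) = 1.
  m_6 = 76*1 - 31 = 45, d_6 = (2101 - 45^2)/76 = 76/76 = 1, a_6 = floor((45 + 45)/1) = 90.
  m_7 = 1*90 - 45 = 45, d_7 = (2101 - 45^2)/1 = 76/1 = 76: (m_7, d_7) = (m_1, d_1) = (45, 76), so from here the quotients repeat a_1, ..., a_6; the period length is 6.
Hence the expansion of sqrt(2101) is a_0 = 45 followed by the repeating block 1, 5, 8, 5, 1, 90 (period 6).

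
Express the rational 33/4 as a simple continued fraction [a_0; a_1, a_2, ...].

Run the Euclidean algorithm on 33 and 4; the successive quotients are the partial quotients a_0, a_1, ... (each step inverts the fractional part left over by the previous one):
  33 = 8*4 + 1, so a_0 = 8.
  4 = 4*1 + 0, so a_1 = 4.
The remainder reaches 0 after 2 divisions, so the expansion has 2 partial quotients, read off in order.

[8; 4]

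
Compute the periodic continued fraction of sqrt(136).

Write x_i = (sqrt(136) + m_i)/d_i with (m_0, d_0) = (0, 1). a_0 = floor(sqrt(136)) = 11, since 11^2 = 121 <= 136 < 144 = 12^2.
Iterate m_{i+1} = d_i*a_i - m_i, d_{i+1} = (136 - m_{i+1}^2)/d_i, a_{i+1} = floor((a_0 + m_{i+1})/d_{i+1}):
  m_1 = 1*11 - 0 = 11, d_1 = (136 - 11^2)/1 = 15/1 = 15, a_1 = floor((11 + 11)/15) = 1.
  m_2 = 15*1 - 11 = 4, d_2 = (136 - 4^2)/15 = 120/15 = 8, a_2 = floor((11 + 4)/8) = 1.
  m_3 = 8*1 - 4 = 4, d_3 = (136 - 4^2)/8 = 120/8 = 15, a_3 = floor((11 + 4)/15) = 1.
  m_4 = 15*1 - 4 = 11, d_4 = (136 - 11^2)/15 = 15/15 = 1, a_4 = floor((11 + 11)/1) = 22.
  m_5 = 1*22 - 11 = 11, d_5 = (136 - 11^2)/1 = 15/1 = 15: (m_5, d_5) = (m_1, d_1) = (11, 15), so from here the quotients repeat a_1, ..., a_4; the period length is 4.
Hence the expansion of sqrt(136) is a_0 = 11 followed by the repeating block 1, 1, 1, 22 (period 4).

[11; (1, 1, 1, 22)]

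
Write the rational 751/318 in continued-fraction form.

Run the Euclidean algorithm on 751 and 318; the successive quotients are the partial quotients a_0, a_1, ... (each step inverts the fractional part left over by the previous one):
  751 = 2*318 + 115, so a_0 = 2.
  318 = 2*115 + 88, so a_1 = 2.
  115 = 1*88 + 27, so a_2 = 1.
  88 = 3*27 + 7, so a_3 = 3.
  27 = 3*7 + 6, so a_4 = 3.
  7 = 1*6 + 1, so a_5 = 1.
  6 = 6*1 + 0, so a_6 = 6.
The remainder reaches 0 after 7 divisions, so the expansion has 7 partial quotients, read off in order.

[2; 2, 1, 3, 3, 1, 6]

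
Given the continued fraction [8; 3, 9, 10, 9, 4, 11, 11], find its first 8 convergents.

Using the convergent recurrence p_i = a_i*p_{i-1} + p_{i-2}, q_i = a_i*q_{i-1} + q_{i-2} with p_{-2}=0, p_{-1}=1, q_{-2}=1, q_{-1}=0:
  i=0: a_0=8, p_0 = 8*1 + 0 = 8, q_0 = 8*0 + 1 = 1.
  i=1: a_1=3, p_1 = 3*8 + 1 = 25, q_1 = 3*1 + 0 = 3.
  i=2: a_2=9, p_2 = 9*25 + 8 = 233, q_2 = 9*3 + 1 = 28.
  i=3: a_3=10, p_3 = 10*233 + 25 = 2355, q_3 = 10*28 + 3 = 283.
  i=4: a_4=9, p_4 = 9*2355 + 233 = 21428, q_4 = 9*283 + 28 = 2575.
  i=5: a_5=4, p_5 = 4*21428 + 2355 = 88067, q_5 = 4*2575 + 283 = 10583.
  i=6: a_6=11, p_6 = 11*88067 + 21428 = 990165, q_6 = 11*10583 + 2575 = 118988.
  i=7: a_7=11, p_7 = 11*990165 + 88067 = 10979882, q_7 = 11*118988 + 10583 = 1319451.

8/1, 25/3, 233/28, 2355/283, 21428/2575, 88067/10583, 990165/118988, 10979882/1319451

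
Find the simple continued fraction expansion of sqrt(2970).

Write x_i = (sqrt(2970) + m_i)/d_i with (m_0, d_0) = (0, 1). a_0 = floor(sqrt(2970)) = 54, since 54^2 = 2916 <= 2970 < 3025 = 55^2.
Iterate m_{i+1} = d_i*a_i - m_i, d_{i+1} = (2970 - m_{i+1}^2)/d_i, a_{i+1} = floor((a_0 + m_{i+1})/d_{i+1}):
  m_1 = 1*54 - 0 = 54, d_1 = (2970 - 54^2)/1 = 54/1 = 54, a_1 = floor((54 + 54)/54) = 2.
  m_2 = 54*2 - 54 = 54, d_2 = (2970 - 54^2)/54 = 54/54 = 1, a_2 = floor((54 + 54)/1) = 108.
  m_3 = 1*108 - 54 = 54, d_3 = (2970 - 54^2)/1 = 54/1 = 54: (m_3, d_3) = (m_1, d_1) = (54, 54), so from here the quotients repeat a_1, a_2; the period length is 2.
Hence the expansion of sqrt(2970) is a_0 = 54 followed by the repeating block 2, 108 (period 2).

[54; (2, 108)]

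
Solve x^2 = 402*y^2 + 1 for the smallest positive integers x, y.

(x, y) = (401, 20)

First expand sqrt(402) as a continued fraction. With x_i = (sqrt(402) + m_i)/d_i and (m_0, d_0) = (0, 1): a_0 = floor(sqrt(402)) = 20, since 20^2 = 400 <= 402 < 441 = 21^2.
Iterate m_{i+1} = d_i*a_i - m_i, d_{i+1} = (402 - m_{i+1}^2)/d_i, a_{i+1} = floor((a_0 + m_{i+1})/d_{i+1}):
  m_1 = 1*20 - 0 = 20, d_1 = (402 - 20^2)/1 = 2/1 = 2, a_1 = floor((20 + 20)/2) = 20.
  m_2 = 2*20 - 20 = 20, d_2 = (402 - 20^2)/2 = 2/2 = 1, a_2 = floor((20 + 20)/1) = 40.
  m_3 = 1*40 - 20 = 20, d_3 = (402 - 20^2)/1 = 2/1 = 2: (m_3, d_3) = (m_1, d_1) = (20, 2), so from here the quotients repeat a_1, a_2; the period length is 2.
So sqrt(402) = [20; (20, 40)] with period length k = 2.
k is even, so the fundamental solution of x^2 - 402y^2 = 1 is (p_{k-1}, q_{k-1}) = (p_1, q_1); compute convergents through index 1.
Convergents (p_i = a_i*p_{i-1} + p_{i-2}, q_i = a_i*q_{i-1} + q_{i-2} with p_{-2}=0, p_{-1}=1, q_{-2}=1, q_{-1}=0):
  i=0: a_0=20, p_0 = 20*1 + 0 = 20, q_0 = 20*0 + 1 = 1.
  i=1: a_1=20, p_1 = 20*20 + 1 = 401, q_1 = 20*1 + 0 = 20.
Check: 401^2 - 402*20^2 = 160801 - 160800 = 1, so (x, y) = (401, 20) solves the equation, and by the theorem it is the least positive solution.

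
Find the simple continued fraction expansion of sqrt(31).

Write x_i = (sqrt(31) + m_i)/d_i with (m_0, d_0) = (0, 1). a_0 = floor(sqrt(31)) = 5, since 5^2 = 25 <= 31 < 36 = 6^2.
Iterate m_{i+1} = d_i*a_i - m_i, d_{i+1} = (31 - m_{i+1}^2)/d_i, a_{i+1} = floor((a_0 + m_{i+1})/d_{i+1}):
  m_1 = 1*5 - 0 = 5, d_1 = (31 - 5^2)/1 = 6/1 = 6, a_1 = floor((5 + 5)/6) = 1.
  m_2 = 6*1 - 5 = 1, d_2 = (31 - 1^2)/6 = 30/6 = 5, a_2 = floor((5 + 1)/5) = 1.
  m_3 = 5*1 - 1 = 4, d_3 = (31 - 4^2)/5 = 15/5 = 3, a_3 = floor((5 + 4)/3) = 3.
  m_4 = 3*3 - 4 = 5, d_4 = (31 - 5^2)/3 = 6/3 = 2, a_4 = floor((5 + 5)/2) = 5.
  m_5 = 2*5 - 5 = 5, d_5 = (31 - 5^2)/2 = 6/2 = 3, a_5 = floor((5 + 5)/3) = 3.
  m_6 = 3*3 - 5 = 4, d_6 = (31 - 4^2)/3 = 15/3 = 5, a_6 = floor((5 + 4)/5) = 1.
  m_7 = 5*1 - 4 = 1, d_7 = (31 - 1^2)/5 = 30/5 = 6, a_7 = floor((5 + 1)/6) = 1.
  m_8 = 6*1 - 1 = 5, d_8 = (31 - 5^2)/6 = 6/6 = 1, a_8 = floor((5 + 5)/1) = 10.
  m_9 = 1*10 - 5 = 5, d_9 = (31 - 5^2)/1 = 6/1 = 6: (m_9, d_9) = (m_1, d_1) = (5, 6), so from here the quotients repeat a_1, ..., a_8; the period length is 8.
Hence the expansion of sqrt(31) is a_0 = 5 followed by the repeating block 1, 1, 3, 5, 3, 1, 1, 10 (period 8).

[5; (1, 1, 3, 5, 3, 1, 1, 10)]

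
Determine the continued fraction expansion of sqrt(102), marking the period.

[10; (10, 20)]

Write x_i = (sqrt(102) + m_i)/d_i with (m_0, d_0) = (0, 1). a_0 = floor(sqrt(102)) = 10, since 10^2 = 100 <= 102 < 121 = 11^2.
Iterate m_{i+1} = d_i*a_i - m_i, d_{i+1} = (102 - m_{i+1}^2)/d_i, a_{i+1} = floor((a_0 + m_{i+1})/d_{i+1}):
  m_1 = 1*10 - 0 = 10, d_1 = (102 - 10^2)/1 = 2/1 = 2, a_1 = floor((10 + 10)/2) = 10.
  m_2 = 2*10 - 10 = 10, d_2 = (102 - 10^2)/2 = 2/2 = 1, a_2 = floor((10 + 10)/1) = 20.
  m_3 = 1*20 - 10 = 10, d_3 = (102 - 10^2)/1 = 2/1 = 2: (m_3, d_3) = (m_1, d_1) = (10, 2), so from here the quotients repeat a_1, a_2; the period length is 2.
Hence the expansion of sqrt(102) is a_0 = 10 followed by the repeating block 10, 20 (period 2).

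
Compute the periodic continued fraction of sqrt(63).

Write x_i = (sqrt(63) + m_i)/d_i with (m_0, d_0) = (0, 1). a_0 = floor(sqrt(63)) = 7, since 7^2 = 49 <= 63 < 64 = 8^2.
Iterate m_{i+1} = d_i*a_i - m_i, d_{i+1} = (63 - m_{i+1}^2)/d_i, a_{i+1} = floor((a_0 + m_{i+1})/d_{i+1}):
  m_1 = 1*7 - 0 = 7, d_1 = (63 - 7^2)/1 = 14/1 = 14, a_1 = floor((7 + 7)/14) = 1.
  m_2 = 14*1 - 7 = 7, d_2 = (63 - 7^2)/14 = 14/14 = 1, a_2 = floor((7 + 7)/1) = 14.
  m_3 = 1*14 - 7 = 7, d_3 = (63 - 7^2)/1 = 14/1 = 14: (m_3, d_3) = (m_1, d_1) = (7, 14), so from here the quotients repeat a_1, a_2; the period length is 2.
Hence the expansion of sqrt(63) is a_0 = 7 followed by the repeating block 1, 14 (period 2).

[7; (1, 14)]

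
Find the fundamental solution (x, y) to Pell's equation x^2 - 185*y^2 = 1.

First expand sqrt(185) as a continued fraction. With x_i = (sqrt(185) + m_i)/d_i and (m_0, d_0) = (0, 1): a_0 = floor(sqrt(185)) = 13, since 13^2 = 169 <= 185 < 196 = 14^2.
Iterate m_{i+1} = d_i*a_i - m_i, d_{i+1} = (185 - m_{i+1}^2)/d_i, a_{i+1} = floor((a_0 + m_{i+1})/d_{i+1}):
  m_1 = 1*13 - 0 = 13, d_1 = (185 - 13^2)/1 = 16/1 = 16, a_1 = floor((13 + 13)/16) = 1.
  m_2 = 16*1 - 13 = 3, d_2 = (185 - 3^2)/16 = 176/16 = 11, a_2 = floor((13 + 3)/11) = 1.
  m_3 = 11*1 - 3 = 8, d_3 = (185 - 8^2)/11 = 121/11 = 11, a_3 = floor((13 + 8)/11) = 1.
  m_4 = 11*1 - 8 = 3, d_4 = (185 - 3^2)/11 = 176/11 = 16, a_4 = floor((13 + 3)/16) = 1.
  m_5 = 16*1 - 3 = 13, d_5 = (185 - 13^2)/16 = 16/16 = 1, a_5 = floor((13 + 13)/1) = 26.
  m_6 = 1*26 - 13 = 13, d_6 = (185 - 13^2)/1 = 16/1 = 16: (m_6, d_6) = (m_1, d_1) = (13, 16), so from here the quotients repeat a_1, ..., a_5; the period length is 5.
So sqrt(185) = [13; (1, 1, 1, 1, 26)] with period length k = 5.
k is odd, so (p_{k-1}, q_{k-1}) only solves x^2 - 185y^2 = -1 and the fundamental solution of x^2 - 185y^2 = 1 is (p_{2k-1}, q_{2k-1}) = (p_9, q_9); compute convergents through index 9, running through the period twice.
Convergents (p_i = a_i*p_{i-1} + p_{i-2}, q_i = a_i*q_{i-1} + q_{i-2} with p_{-2}=0, p_{-1}=1, q_{-2}=1, q_{-1}=0):
  i=0: a_0=13, p_0 = 13*1 + 0 = 13, q_0 = 13*0 + 1 = 1.
  i=1: a_1=1, p_1 = 1*13 + 1 = 14, q_1 = 1*1 + 0 = 1.
  i=2: a_2=1, p_2 = 1*14 + 13 = 27, q_2 = 1*1 + 1 = 2.
  i=3: a_3=1, p_3 = 1*27 + 14 = 41, q_3 = 1*2 + 1 = 3.
  i=4: a_4=1, p_4 = 1*41 + 27 = 68, q_4 = 1*3 + 2 = 5.
  i=5: a_5=26, p_5 = 26*68 + 41 = 1809, q_5 = 26*5 + 3 = 133.
  i=6: a_6=1, p_6 = 1*1809 + 68 = 1877, q_6 = 1*133 + 5 = 138.
  i=7: a_7=1, p_7 = 1*1877 + 1809 = 3686, q_7 = 1*138 + 133 = 271.
  i=8: a_8=1, p_8 = 1*3686 + 1877 = 5563, q_8 = 1*271 + 138 = 409.
  i=9: a_9=1, p_9 = 1*5563 + 3686 = 9249, q_9 = 1*409 + 271 = 680.
Indeed p_4^2 - 185*q_4^2 = 4624 - 4625 = -1, not +1.
Check: 9249^2 - 185*680^2 = 85544001 - 85544000 = 1, so (x, y) = (9249, 680) solves the equation, and by the theorem it is the least positive solution.

(x, y) = (9249, 680)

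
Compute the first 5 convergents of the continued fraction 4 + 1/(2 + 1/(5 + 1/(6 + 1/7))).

Using the convergent recurrence p_i = a_i*p_{i-1} + p_{i-2}, q_i = a_i*q_{i-1} + q_{i-2} with p_{-2}=0, p_{-1}=1, q_{-2}=1, q_{-1}=0:
  i=0: a_0=4, p_0 = 4*1 + 0 = 4, q_0 = 4*0 + 1 = 1.
  i=1: a_1=2, p_1 = 2*4 + 1 = 9, q_1 = 2*1 + 0 = 2.
  i=2: a_2=5, p_2 = 5*9 + 4 = 49, q_2 = 5*2 + 1 = 11.
  i=3: a_3=6, p_3 = 6*49 + 9 = 303, q_3 = 6*11 + 2 = 68.
  i=4: a_4=7, p_4 = 7*303 + 49 = 2170, q_4 = 7*68 + 11 = 487.

4/1, 9/2, 49/11, 303/68, 2170/487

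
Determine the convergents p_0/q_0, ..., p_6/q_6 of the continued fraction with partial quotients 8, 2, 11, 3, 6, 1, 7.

Using the convergent recurrence p_i = a_i*p_{i-1} + p_{i-2}, q_i = a_i*q_{i-1} + q_{i-2} with p_{-2}=0, p_{-1}=1, q_{-2}=1, q_{-1}=0:
  i=0: a_0=8, p_0 = 8*1 + 0 = 8, q_0 = 8*0 + 1 = 1.
  i=1: a_1=2, p_1 = 2*8 + 1 = 17, q_1 = 2*1 + 0 = 2.
  i=2: a_2=11, p_2 = 11*17 + 8 = 195, q_2 = 11*2 + 1 = 23.
  i=3: a_3=3, p_3 = 3*195 + 17 = 602, q_3 = 3*23 + 2 = 71.
  i=4: a_4=6, p_4 = 6*602 + 195 = 3807, q_4 = 6*71 + 23 = 449.
  i=5: a_5=1, p_5 = 1*3807 + 602 = 4409, q_5 = 1*449 + 71 = 520.
  i=6: a_6=7, p_6 = 7*4409 + 3807 = 34670, q_6 = 7*520 + 449 = 4089.

8/1, 17/2, 195/23, 602/71, 3807/449, 4409/520, 34670/4089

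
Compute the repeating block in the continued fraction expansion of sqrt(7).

Write x_i = (sqrt(7) + m_i)/d_i with (m_0, d_0) = (0, 1). a_0 = floor(sqrt(7)) = 2, since 2^2 = 4 <= 7 < 9 = 3^2.
Iterate m_{i+1} = d_i*a_i - m_i, d_{i+1} = (7 - m_{i+1}^2)/d_i, a_{i+1} = floor((a_0 + m_{i+1})/d_{i+1}):
  m_1 = 1*2 - 0 = 2, d_1 = (7 - 2^2)/1 = 3/1 = 3, a_1 = floor((2 + 2)/3) = 1.
  m_2 = 3*1 - 2 = 1, d_2 = (7 - 1^2)/3 = 6/3 = 2, a_2 = floor((2 + 1)/2) = 1.
  m_3 = 2*1 - 1 = 1, d_3 = (7 - 1^2)/2 = 6/2 = 3, a_3 = floor((2 + 1)/3) = 1.
  m_4 = 3*1 - 1 = 2, d_4 = (7 - 2^2)/3 = 3/3 = 1, a_4 = floor((2 + 2)/1) = 4.
  m_5 = 1*4 - 2 = 2, d_5 = (7 - 2^2)/1 = 3/1 = 3: (m_5, d_5) = (m_1, d_1) = (2, 3), so from here the quotients repeat a_1, ..., a_4; the period length is 4.
Hence the expansion of sqrt(7) is a_0 = 2 followed by the repeating block 1, 1, 1, 4 (period 4).

[2; (1, 1, 1, 4)]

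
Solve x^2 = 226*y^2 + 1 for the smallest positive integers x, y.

First expand sqrt(226) as a continued fraction. With x_i = (sqrt(226) + m_i)/d_i and (m_0, d_0) = (0, 1): a_0 = floor(sqrt(226)) = 15, since 15^2 = 225 <= 226 < 256 = 16^2.
Iterate m_{i+1} = d_i*a_i - m_i, d_{i+1} = (226 - m_{i+1}^2)/d_i, a_{i+1} = floor((a_0 + m_{i+1})/d_{i+1}):
  m_1 = 1*15 - 0 = 15, d_1 = (226 - 15^2)/1 = 1/1 = 1, a_1 = floor((15 + 15)/1) = 30.
  m_2 = 1*30 - 15 = 15, d_2 = (226 - 15^2)/1 = 1/1 = 1: (m_2, d_2) = (m_1, d_1) = (15, 1), so from here the quotient a_1 repeats; the period length is 1.
So sqrt(226) = [15; (30)] with period length k = 1.
k is odd, so (p_{k-1}, q_{k-1}) only solves x^2 - 226y^2 = -1 and the fundamental solution of x^2 - 226y^2 = 1 is (p_{2k-1}, q_{2k-1}) = (p_1, q_1); compute convergents through index 1, running through the period twice.
Convergents (p_i = a_i*p_{i-1} + p_{i-2}, q_i = a_i*q_{i-1} + q_{i-2} with p_{-2}=0, p_{-1}=1, q_{-2}=1, q_{-1}=0):
  i=0: a_0=15, p_0 = 15*1 + 0 = 15, q_0 = 15*0 + 1 = 1.
  i=1: a_1=30, p_1 = 30*15 + 1 = 451, q_1 = 30*1 + 0 = 30.
Indeed p_0^2 - 226*q_0^2 = 225 - 226 = -1, not +1.
Check: 451^2 - 226*30^2 = 203401 - 203400 = 1, so (x, y) = (451, 30) solves the equation, and by the theorem it is the least positive solution.

(x, y) = (451, 30)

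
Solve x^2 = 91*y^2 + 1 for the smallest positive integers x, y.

(x, y) = (1574, 165)

First expand sqrt(91) as a continued fraction. With x_i = (sqrt(91) + m_i)/d_i and (m_0, d_0) = (0, 1): a_0 = floor(sqrt(91)) = 9, since 9^2 = 81 <= 91 < 100 = 10^2.
Iterate m_{i+1} = d_i*a_i - m_i, d_{i+1} = (91 - m_{i+1}^2)/d_i, a_{i+1} = floor((a_0 + m_{i+1})/d_{i+1}):
  m_1 = 1*9 - 0 = 9, d_1 = (91 - 9^2)/1 = 10/1 = 10, a_1 = floor((9 + 9)/10) = 1.
  m_2 = 10*1 - 9 = 1, d_2 = (91 - 1^2)/10 = 90/10 = 9, a_2 = floor((9 + 1)/9) = 1.
  m_3 = 9*1 - 1 = 8, d_3 = (91 - 8^2)/9 = 27/9 = 3, a_3 = floor((9 + 8)/3) = 5.
  m_4 = 3*5 - 8 = 7, d_4 = (91 - 7^2)/3 = 42/3 = 14, a_4 = floor((9 + 7)/14) = 1.
  m_5 = 14*1 - 7 = 7, d_5 = (91 - 7^2)/14 = 42/14 = 3, a_5 = floor((9 + 7)/3) = 5.
  m_6 = 3*5 - 7 = 8, d_6 = (91 - 8^2)/3 = 27/3 = 9, a_6 = floor((9 + 8)/9) = 1.
  m_7 = 9*1 - 8 = 1, d_7 = (91 - 1^2)/9 = 90/9 = 10, a_7 = floor((9 + 1)/10) = 1.
  m_8 = 10*1 - 1 = 9, d_8 = (91 - 9^2)/10 = 10/10 = 1, a_8 = floor((9 + 9)/1) = 18.
  m_9 = 1*18 - 9 = 9, d_9 = (91 - 9^2)/1 = 10/1 = 10: (m_9, d_9) = (m_1, d_1) = (9, 10), so from here the quotients repeat a_1, ..., a_8; the period length is 8.
So sqrt(91) = [9; (1, 1, 5, 1, 5, 1, 1, 18)] with period length k = 8.
k is even, so the fundamental solution of x^2 - 91y^2 = 1 is (p_{k-1}, q_{k-1}) = (p_7, q_7); compute convergents through index 7.
Convergents (p_i = a_i*p_{i-1} + p_{i-2}, q_i = a_i*q_{i-1} + q_{i-2} with p_{-2}=0, p_{-1}=1, q_{-2}=1, q_{-1}=0):
  i=0: a_0=9, p_0 = 9*1 + 0 = 9, q_0 = 9*0 + 1 = 1.
  i=1: a_1=1, p_1 = 1*9 + 1 = 10, q_1 = 1*1 + 0 = 1.
  i=2: a_2=1, p_2 = 1*10 + 9 = 19, q_2 = 1*1 + 1 = 2.
  i=3: a_3=5, p_3 = 5*19 + 10 = 105, q_3 = 5*2 + 1 = 11.
  i=4: a_4=1, p_4 = 1*105 + 19 = 124, q_4 = 1*11 + 2 = 13.
  i=5: a_5=5, p_5 = 5*124 + 105 = 725, q_5 = 5*13 + 11 = 76.
  i=6: a_6=1, p_6 = 1*725 + 124 = 849, q_6 = 1*76 + 13 = 89.
  i=7: a_7=1, p_7 = 1*849 + 725 = 1574, q_7 = 1*89 + 76 = 165.
Check: 1574^2 - 91*165^2 = 2477476 - 2477475 = 1, so (x, y) = (1574, 165) solves the equation, and by the theorem it is the least positive solution.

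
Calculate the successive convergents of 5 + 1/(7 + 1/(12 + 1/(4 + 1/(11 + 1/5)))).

Using the convergent recurrence p_i = a_i*p_{i-1} + p_{i-2}, q_i = a_i*q_{i-1} + q_{i-2} with p_{-2}=0, p_{-1}=1, q_{-2}=1, q_{-1}=0:
  i=0: a_0=5, p_0 = 5*1 + 0 = 5, q_0 = 5*0 + 1 = 1.
  i=1: a_1=7, p_1 = 7*5 + 1 = 36, q_1 = 7*1 + 0 = 7.
  i=2: a_2=12, p_2 = 12*36 + 5 = 437, q_2 = 12*7 + 1 = 85.
  i=3: a_3=4, p_3 = 4*437 + 36 = 1784, q_3 = 4*85 + 7 = 347.
  i=4: a_4=11, p_4 = 11*1784 + 437 = 20061, q_4 = 11*347 + 85 = 3902.
  i=5: a_5=5, p_5 = 5*20061 + 1784 = 102089, q_5 = 5*3902 + 347 = 19857.

5/1, 36/7, 437/85, 1784/347, 20061/3902, 102089/19857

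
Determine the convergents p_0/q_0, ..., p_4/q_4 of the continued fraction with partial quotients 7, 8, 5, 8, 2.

7/1, 57/8, 292/41, 2393/336, 5078/713

Using the convergent recurrence p_i = a_i*p_{i-1} + p_{i-2}, q_i = a_i*q_{i-1} + q_{i-2} with p_{-2}=0, p_{-1}=1, q_{-2}=1, q_{-1}=0:
  i=0: a_0=7, p_0 = 7*1 + 0 = 7, q_0 = 7*0 + 1 = 1.
  i=1: a_1=8, p_1 = 8*7 + 1 = 57, q_1 = 8*1 + 0 = 8.
  i=2: a_2=5, p_2 = 5*57 + 7 = 292, q_2 = 5*8 + 1 = 41.
  i=3: a_3=8, p_3 = 8*292 + 57 = 2393, q_3 = 8*41 + 8 = 336.
  i=4: a_4=2, p_4 = 2*2393 + 292 = 5078, q_4 = 2*336 + 41 = 713.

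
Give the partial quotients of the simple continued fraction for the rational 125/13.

Run the Euclidean algorithm on 125 and 13; the successive quotients are the partial quotients a_0, a_1, ... (each step inverts the fractional part left over by the previous one):
  125 = 9*13 + 8, so a_0 = 9.
  13 = 1*8 + 5, so a_1 = 1.
  8 = 1*5 + 3, so a_2 = 1.
  5 = 1*3 + 2, so a_3 = 1.
  3 = 1*2 + 1, so a_4 = 1.
  2 = 2*1 + 0, so a_5 = 2.
The remainder reaches 0 after 6 divisions, so the expansion has 6 partial quotients, read off in order.

[9; 1, 1, 1, 1, 2]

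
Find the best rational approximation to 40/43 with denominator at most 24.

Expand x = 40/43 as a continued fraction with the Euclidean algorithm:
  40 = 0*43 + 40, so a_0 = 0.
  43 = 1*40 + 3, so a_1 = 1.
  40 = 13*3 + 1, so a_2 = 13.
  3 = 3*1 + 0, so a_3 = 3.
so x = [0; 1, 13, 3].
Convergents (p_i = a_i*p_{i-1} + p_{i-2}, q_i = a_i*q_{i-1} + q_{i-2} with p_{-2}=0, p_{-1}=1, q_{-2}=1, q_{-1}=0), until the denominator exceeds 24:
  i=0: a_0=0, p_0 = 0*1 + 0 = 0, q_0 = 0*0 + 1 = 1.
  i=1: a_1=1, p_1 = 1*0 + 1 = 1, q_1 = 1*1 + 0 = 1.
  i=2: a_2=13, p_2 = 13*1 + 0 = 13, q_2 = 13*1 + 1 = 14.
  i=3: a_3=3, p_3 = 3*13 + 1 = 40, q_3 = 3*14 + 1 = 43.
q_3 = 43 > 24, so the last convergent with denominator <= 24 is p_2/q_2 = 13/14.
The closest fraction with denominator <= 24 is either p_2/q_2 or the intermediate fraction (k*p_2 + p_1)/(k*q_2 + q_1) with the largest k >= 1 whose denominator stays <= 24; these approach x as k grows, and every other convergent or intermediate fraction in range is farther away.
Largest k: floor((24 - q_1)/q_2) = floor((24 - 1)/14) = 1.
That gives (1*13 + 1)/(1*14 + 1) = 14/15.
Compare the errors: |x - 13/14| = |40*14 - 13*43|/(43*14) = 1/602, and |x - 14/15| = |40*15 - 14*43|/(43*15) = 2/645.
Cross-multiplying, 1*645 = 645 < 1204 = 2*602, so 1/602 is smaller: the convergent 13/14 is closer to x than 14/15.

13/14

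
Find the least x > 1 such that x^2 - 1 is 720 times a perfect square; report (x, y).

(x, y) = (161, 6)

First expand sqrt(720) as a continued fraction. With x_i = (sqrt(720) + m_i)/d_i and (m_0, d_0) = (0, 1): a_0 = floor(sqrt(720)) = 26, since 26^2 = 676 <= 720 < 729 = 27^2.
Iterate m_{i+1} = d_i*a_i - m_i, d_{i+1} = (720 - m_{i+1}^2)/d_i, a_{i+1} = floor((a_0 + m_{i+1})/d_{i+1}):
  m_1 = 1*26 - 0 = 26, d_1 = (720 - 26^2)/1 = 44/1 = 44, a_1 = floor((26 + 26)/44) = 1.
  m_2 = 44*1 - 26 = 18, d_2 = (720 - 18^2)/44 = 396/44 = 9, a_2 = floor((26 + 18)/9) = 4.
  m_3 = 9*4 - 18 = 18, d_3 = (720 - 18^2)/9 = 396/9 = 44, a_3 = floor((26 + 18)/44) = 1.
  m_4 = 44*1 - 18 = 26, d_4 = (720 - 26^2)/44 = 44/44 = 1, a_4 = floor((26 + 26)/1) = 52.
  m_5 = 1*52 - 26 = 26, d_5 = (720 - 26^2)/1 = 44/1 = 44: (m_5, d_5) = (m_1, d_1) = (26, 44), so from here the quotients repeat a_1, ..., a_4; the period length is 4.
So sqrt(720) = [26; (1, 4, 1, 52)] with period length k = 4.
k is even, so the fundamental solution of x^2 - 720y^2 = 1 is (p_{k-1}, q_{k-1}) = (p_3, q_3); compute convergents through index 3.
Convergents (p_i = a_i*p_{i-1} + p_{i-2}, q_i = a_i*q_{i-1} + q_{i-2} with p_{-2}=0, p_{-1}=1, q_{-2}=1, q_{-1}=0):
  i=0: a_0=26, p_0 = 26*1 + 0 = 26, q_0 = 26*0 + 1 = 1.
  i=1: a_1=1, p_1 = 1*26 + 1 = 27, q_1 = 1*1 + 0 = 1.
  i=2: a_2=4, p_2 = 4*27 + 26 = 134, q_2 = 4*1 + 1 = 5.
  i=3: a_3=1, p_3 = 1*134 + 27 = 161, q_3 = 1*5 + 1 = 6.
Check: 161^2 - 720*6^2 = 25921 - 25920 = 1, so (x, y) = (161, 6) solves the equation, and by the theorem it is the least positive solution.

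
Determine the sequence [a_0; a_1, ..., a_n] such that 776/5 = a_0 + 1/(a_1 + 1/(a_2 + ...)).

Run the Euclidean algorithm on 776 and 5; the successive quotients are the partial quotients a_0, a_1, ... (each step inverts the fractional part left over by the previous one):
  776 = 155*5 + 1, so a_0 = 155.
  5 = 5*1 + 0, so a_1 = 5.
The remainder reaches 0 after 2 divisions, so the expansion has 2 partial quotients, read off in order.

[155; 5]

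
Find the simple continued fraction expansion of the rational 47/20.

[2; 2, 1, 6]

Run the Euclidean algorithm on 47 and 20; the successive quotients are the partial quotients a_0, a_1, ... (each step inverts the fractional part left over by the previous one):
  47 = 2*20 + 7, so a_0 = 2.
  20 = 2*7 + 6, so a_1 = 2.
  7 = 1*6 + 1, so a_2 = 1.
  6 = 6*1 + 0, so a_3 = 6.
The remainder reaches 0 after 4 divisions, so the expansion has 4 partial quotients, read off in order.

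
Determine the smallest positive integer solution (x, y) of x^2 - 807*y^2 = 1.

First expand sqrt(807) as a continued fraction. With x_i = (sqrt(807) + m_i)/d_i and (m_0, d_0) = (0, 1): a_0 = floor(sqrt(807)) = 28, since 28^2 = 784 <= 807 < 841 = 29^2.
Iterate m_{i+1} = d_i*a_i - m_i, d_{i+1} = (807 - m_{i+1}^2)/d_i, a_{i+1} = floor((a_0 + m_{i+1})/d_{i+1}):
  m_1 = 1*28 - 0 = 28, d_1 = (807 - 28^2)/1 = 23/1 = 23, a_1 = floor((28 + 28)/23) = 2.
  m_2 = 23*2 - 28 = 18, d_2 = (807 - 18^2)/23 = 483/23 = 21, a_2 = floor((28 + 18)/21) = 2.
  m_3 = 21*2 - 18 = 24, d_3 = (807 - 24^2)/21 = 231/21 = 11, a_3 = floor((28 + 24)/11) = 4.
  m_4 = 11*4 - 24 = 20, d_4 = (807 - 20^2)/11 = 407/11 = 37, a_4 = floor((28 + 20)/37) = 1.
  m_5 = 37*1 - 20 = 17, d_5 = (807 - 17^2)/37 = 518/37 = 14, a_5 = floor((28 + 17)/14) = 3.
  m_6 = 14*3 - 17 = 25, d_6 = (807 - 25^2)/14 = 182/14 = 13, a_6 = floor((28 + 25)/13) = 4.
  m_7 = 13*4 - 25 = 27, d_7 = (807 - 27^2)/13 = 78/13 = 6, a_7 = floor((28 + 27)/6) = 9.
  m_8 = 6*9 - 27 = 27, d_8 = (807 - 27^2)/6 = 78/6 = 13, a_8 = floor((28 + 27)/13) = 4.
  m_9 = 13*4 - 27 = 25, d_9 = (807 - 25^2)/13 = 182/13 = 14, a_9 = floor((28 + 25)/14) = 3.
  m_10 = 14*3 - 25 = 17, d_10 = (807 - 17^2)/14 = 518/14 = 37, a_10 = floor((28 + 17)/37) = 1.
  m_11 = 37*1 - 17 = 20, d_11 = (807 - 20^2)/37 = 407/37 = 11, a_11 = floor((28 + 20)/11) = 4.
  m_12 = 11*4 - 20 = 24, d_12 = (807 - 24^2)/11 = 231/11 = 21, a_12 = floor((28 + 24)/21) = 2.
  m_13 = 21*2 - 24 = 18, d_13 = (807 - 18^2)/21 = 483/21 = 23, a_13 = floor((28 + 18)/23) = 2.
  m_14 = 23*2 - 18 = 28, d_14 = (807 - 28^2)/23 = 23/23 = 1, a_14 = floor((28 + 28)/1) = 56.
  m_15 = 1*56 - 28 = 28, d_15 = (807 - 28^2)/1 = 23/1 = 23: (m_15, d_15) = (m_1, d_1) = (28, 23), so from here the quotients repeat a_1, ..., a_14; the period length is 14.
So sqrt(807) = [28; (2, 2, 4, 1, 3, 4, 9, 4, 3, 1, 4, 2, 2, 56)] with period length k = 14.
k is even, so the fundamental solution of x^2 - 807y^2 = 1 is (p_{k-1}, q_{k-1}) = (p_13, q_13); compute convergents through index 13.
Convergents (p_i = a_i*p_{i-1} + p_{i-2}, q_i = a_i*q_{i-1} + q_{i-2} with p_{-2}=0, p_{-1}=1, q_{-2}=1, q_{-1}=0):
  i=0: a_0=28, p_0 = 28*1 + 0 = 28, q_0 = 28*0 + 1 = 1.
  i=1: a_1=2, p_1 = 2*28 + 1 = 57, q_1 = 2*1 + 0 = 2.
  i=2: a_2=2, p_2 = 2*57 + 28 = 142, q_2 = 2*2 + 1 = 5.
  i=3: a_3=4, p_3 = 4*142 + 57 = 625, q_3 = 4*5 + 2 = 22.
  i=4: a_4=1, p_4 = 1*625 + 142 = 767, q_4 = 1*22 + 5 = 27.
  i=5: a_5=3, p_5 = 3*767 + 625 = 2926, q_5 = 3*27 + 22 = 103.
  i=6: a_6=4, p_6 = 4*2926 + 767 = 12471, q_6 = 4*103 + 27 = 439.
  i=7: a_7=9, p_7 = 9*12471 + 2926 = 115165, q_7 = 9*439 + 103 = 4054.
  i=8: a_8=4, p_8 = 4*115165 + 12471 = 473131, q_8 = 4*4054 + 439 = 16655.
  i=9: a_9=3, p_9 = 3*473131 + 115165 = 1534558, q_9 = 3*16655 + 4054 = 54019.
  i=10: a_10=1, p_10 = 1*1534558 + 473131 = 2007689, q_10 = 1*54019 + 16655 = 70674.
  i=11: a_11=4, p_11 = 4*2007689 + 1534558 = 9565314, q_11 = 4*70674 + 54019 = 336715.
  i=12: a_12=2, p_12 = 2*9565314 + 2007689 = 21138317, q_12 = 2*336715 + 70674 = 744104.
  i=13: a_13=2, p_13 = 2*21138317 + 9565314 = 51841948, q_13 = 2*744104 + 336715 = 1824923.
Check: 51841948^2 - 807*1824923^2 = 2687587572434704 - 2687587572434703 = 1, so (x, y) = (51841948, 1824923) solves the equation, and by the theorem it is the least positive solution.

(x, y) = (51841948, 1824923)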